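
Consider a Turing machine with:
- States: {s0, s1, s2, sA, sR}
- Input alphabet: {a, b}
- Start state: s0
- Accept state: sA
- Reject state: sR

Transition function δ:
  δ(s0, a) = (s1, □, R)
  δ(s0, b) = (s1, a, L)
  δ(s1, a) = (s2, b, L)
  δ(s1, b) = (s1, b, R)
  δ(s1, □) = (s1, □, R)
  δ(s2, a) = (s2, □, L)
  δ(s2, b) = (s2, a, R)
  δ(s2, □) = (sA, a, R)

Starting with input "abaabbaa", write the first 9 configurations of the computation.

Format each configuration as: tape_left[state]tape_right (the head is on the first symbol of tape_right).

Transitions applied:
Step 1: δ(s0, a) = (s1, □, R)
Step 2: δ(s1, b) = (s1, b, R)
Step 3: δ(s1, a) = (s2, b, L)
Step 4: δ(s2, b) = (s2, a, R)
Step 5: δ(s2, b) = (s2, a, R)
Step 6: δ(s2, a) = (s2, □, L)
Step 7: δ(s2, a) = (s2, □, L)
Step 8: δ(s2, a) = (s2, □, L)

The first 9 configurations are:
[s0]abaabbaa ⊢ □[s1]baabbaa ⊢ □b[s1]aabbaa ⊢ □[s2]bbabbaa ⊢ □a[s2]babbaa ⊢ □aa[s2]abbaa ⊢ □a[s2]a□bbaa ⊢ □[s2]a□□bbaa ⊢ [s2]□□□□bbaa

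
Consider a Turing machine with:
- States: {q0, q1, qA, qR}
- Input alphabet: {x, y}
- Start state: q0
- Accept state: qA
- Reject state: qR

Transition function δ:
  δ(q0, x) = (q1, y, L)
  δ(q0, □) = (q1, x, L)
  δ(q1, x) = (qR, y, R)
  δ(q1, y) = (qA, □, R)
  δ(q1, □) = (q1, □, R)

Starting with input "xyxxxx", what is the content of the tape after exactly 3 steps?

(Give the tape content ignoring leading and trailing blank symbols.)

Execution trace:
Initial: [q0]xyxxxx
Step 1: δ(q0, x) = (q1, y, L) → [q1]□yyxxxx
Step 2: δ(q1, □) = (q1, □, R) → □[q1]yyxxxx
Step 3: δ(q1, y) = (qA, □, R) → □□[qA]yxxxx

The machine reaches the accept state qA and halts.

After 3 steps, the tape (ignoring leading/trailing blanks) is: yxxxx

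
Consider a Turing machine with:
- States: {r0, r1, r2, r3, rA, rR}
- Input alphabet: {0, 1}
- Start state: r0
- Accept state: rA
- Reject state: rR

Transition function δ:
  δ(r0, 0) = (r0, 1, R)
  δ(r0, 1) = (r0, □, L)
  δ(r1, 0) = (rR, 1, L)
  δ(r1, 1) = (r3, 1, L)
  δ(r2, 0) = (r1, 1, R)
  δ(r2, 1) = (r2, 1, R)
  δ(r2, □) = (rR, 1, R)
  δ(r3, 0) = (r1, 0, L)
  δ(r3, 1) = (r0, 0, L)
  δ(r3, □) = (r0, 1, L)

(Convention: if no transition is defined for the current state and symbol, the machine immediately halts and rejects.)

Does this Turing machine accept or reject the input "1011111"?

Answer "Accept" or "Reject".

Execution trace:
Initial: [r0]1011111
Step 1: δ(r0, 1) = (r0, □, L) → [r0]□□011111

No transition is defined for δ(r0, □). By convention the machine halts and rejects.

Answer: Reject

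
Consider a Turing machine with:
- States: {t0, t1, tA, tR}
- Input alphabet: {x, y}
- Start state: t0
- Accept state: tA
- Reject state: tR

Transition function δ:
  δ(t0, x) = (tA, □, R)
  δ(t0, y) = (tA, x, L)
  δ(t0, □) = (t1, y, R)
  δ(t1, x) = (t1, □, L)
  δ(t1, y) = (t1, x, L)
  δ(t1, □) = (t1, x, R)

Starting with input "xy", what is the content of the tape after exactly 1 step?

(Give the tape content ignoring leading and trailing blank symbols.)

Execution trace:
Initial: [t0]xy
Step 1: δ(t0, x) = (tA, □, R) → □[tA]y

The machine reaches the accept state tA and halts.

After 1 step, the tape (ignoring leading/trailing blanks) is: y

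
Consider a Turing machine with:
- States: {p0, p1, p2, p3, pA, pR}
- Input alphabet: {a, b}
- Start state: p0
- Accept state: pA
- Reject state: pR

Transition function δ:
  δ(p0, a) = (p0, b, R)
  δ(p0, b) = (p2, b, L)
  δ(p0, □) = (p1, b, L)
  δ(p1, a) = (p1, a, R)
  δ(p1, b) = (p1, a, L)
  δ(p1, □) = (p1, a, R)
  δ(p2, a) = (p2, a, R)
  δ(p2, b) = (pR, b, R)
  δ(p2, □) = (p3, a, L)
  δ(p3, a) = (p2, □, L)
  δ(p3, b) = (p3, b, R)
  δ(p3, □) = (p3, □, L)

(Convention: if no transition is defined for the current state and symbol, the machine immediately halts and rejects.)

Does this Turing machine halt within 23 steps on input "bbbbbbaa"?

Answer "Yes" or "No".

Execution trace:
Initial: [p0]bbbbbbaa
Step 1: δ(p0, b) = (p2, b, L) → [p2]□bbbbbbaa
Step 2: δ(p2, □) = (p3, a, L) → [p3]□abbbbbbaa
Step 3: δ(p3, □) = (p3, □, L) → [p3]□□abbbbbbaa
Step 4: δ(p3, □) = (p3, □, L) → [p3]□□□abbbbbbaa
Step 5: δ(p3, □) = (p3, □, L) → [p3]□□□□abbbbbbaa
Step 6: δ(p3, □) = (p3, □, L) → [p3]□□□□□abbbbbbaa
Step 7: δ(p3, □) = (p3, □, L) → [p3]□□□□□□abbbbbbaa
Step 8: δ(p3, □) = (p3, □, L) → [p3]□□□□□□□abbbbbbaa
Step 9: δ(p3, □) = (p3, □, L) → [p3]□□□□□□□□abbbbbbaa
Step 10: δ(p3, □) = (p3, □, L) → [p3]□□□□□□□□□abbbbbbaa
Step 11: δ(p3, □) = (p3, □, L) → [p3]□□□□□□□□□□abbbbbbaa
Step 12: δ(p3, □) = (p3, □, L) → [p3]□□□□□□□□□□□abbbbbbaa
Step 13: δ(p3, □) = (p3, □, L) → [p3]□□□□□□□□□□□□abbbbbbaa
Step 14: δ(p3, □) = (p3, □, L) → [p3]□□□□□□□□□□□□□abbbbbbaa
Step 15: δ(p3, □) = (p3, □, L) → [p3]□□□□□□□□□□□□□□abbbbbbaa
Step 16: δ(p3, □) = (p3, □, L) → [p3]□□□□□□□□□□□□□□□abbbbbbaa
Step 17: δ(p3, □) = (p3, □, L) → [p3]□□□□□□□□□□□□□□□□abbbbbbaa
Step 18: δ(p3, □) = (p3, □, L) → [p3]□□□□□□□□□□□□□□□□□abbbbbbaa
Step 19: δ(p3, □) = (p3, □, L) → [p3]□□□□□□□□□□□□□□□□□□abbbbbbaa
Step 20: δ(p3, □) = (p3, □, L) → [p3]□□□□□□□□□□□□□□□□□□□abbbbbbaa
Step 21: δ(p3, □) = (p3, □, L) → [p3]□□□□□□□□□□□□□□□□□□□□abbbbbbaa
Step 22: δ(p3, □) = (p3, □, L) → [p3]□□□□□□□□□□□□□□□□□□□□□abbbbbbaa
Step 23: δ(p3, □) = (p3, □, L) → [p3]□□□□□□□□□□□□□□□□□□□□□□abbbbbbaa

The machine has not reached a halting state after 23 steps.
The machine did not halt within the 23-step bound.

Answer: No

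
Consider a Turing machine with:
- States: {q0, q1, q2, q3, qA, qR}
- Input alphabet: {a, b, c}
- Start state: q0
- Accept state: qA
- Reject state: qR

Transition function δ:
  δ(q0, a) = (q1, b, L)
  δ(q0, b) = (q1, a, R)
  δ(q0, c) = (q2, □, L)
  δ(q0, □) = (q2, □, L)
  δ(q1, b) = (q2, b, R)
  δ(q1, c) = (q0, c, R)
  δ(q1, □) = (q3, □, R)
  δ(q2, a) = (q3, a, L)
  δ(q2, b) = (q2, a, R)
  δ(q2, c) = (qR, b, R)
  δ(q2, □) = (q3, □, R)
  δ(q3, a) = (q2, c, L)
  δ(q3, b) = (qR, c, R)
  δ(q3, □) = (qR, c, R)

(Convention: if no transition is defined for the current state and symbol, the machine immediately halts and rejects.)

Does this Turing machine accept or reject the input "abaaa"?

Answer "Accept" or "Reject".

Execution trace:
Initial: [q0]abaaa
Step 1: δ(q0, a) = (q1, b, L) → [q1]□bbaaa
Step 2: δ(q1, □) = (q3, □, R) → □[q3]bbaaa
Step 3: δ(q3, b) = (qR, c, R) → □c[qR]baaa

The machine reaches the reject state qR and halts.

Answer: Reject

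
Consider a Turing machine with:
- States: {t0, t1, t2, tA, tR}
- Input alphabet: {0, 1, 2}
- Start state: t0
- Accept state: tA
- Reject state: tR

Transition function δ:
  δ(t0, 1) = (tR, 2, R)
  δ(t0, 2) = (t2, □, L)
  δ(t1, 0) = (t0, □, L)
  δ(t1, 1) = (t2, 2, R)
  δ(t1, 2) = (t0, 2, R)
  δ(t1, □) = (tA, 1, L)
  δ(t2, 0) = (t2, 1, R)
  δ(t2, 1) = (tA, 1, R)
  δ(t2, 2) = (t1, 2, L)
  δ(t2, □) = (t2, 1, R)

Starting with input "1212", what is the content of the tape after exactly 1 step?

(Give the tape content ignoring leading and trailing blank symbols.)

Execution trace:
Initial: [t0]1212
Step 1: δ(t0, 1) = (tR, 2, R) → 2[tR]212

The machine reaches the reject state tR and halts.

After 1 step, the tape (ignoring leading/trailing blanks) is: 2212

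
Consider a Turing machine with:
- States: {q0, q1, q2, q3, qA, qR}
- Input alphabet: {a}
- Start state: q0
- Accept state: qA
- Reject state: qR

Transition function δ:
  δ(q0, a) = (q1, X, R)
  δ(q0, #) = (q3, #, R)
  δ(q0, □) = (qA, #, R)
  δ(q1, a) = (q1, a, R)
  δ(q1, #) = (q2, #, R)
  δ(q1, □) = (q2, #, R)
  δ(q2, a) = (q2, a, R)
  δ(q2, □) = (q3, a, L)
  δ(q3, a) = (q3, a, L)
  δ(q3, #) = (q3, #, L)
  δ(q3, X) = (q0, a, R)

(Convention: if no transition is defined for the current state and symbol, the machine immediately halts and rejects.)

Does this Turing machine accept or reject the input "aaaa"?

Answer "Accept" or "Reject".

Execution trace:
Initial: [q0]aaaa
Step 1: δ(q0, a) = (q1, X, R) → X[q1]aaa
Step 2: δ(q1, a) = (q1, a, R) → Xa[q1]aa
Step 3: δ(q1, a) = (q1, a, R) → Xaa[q1]a
Step 4: δ(q1, a) = (q1, a, R) → Xaaa[q1]□
Step 5: δ(q1, □) = (q2, #, R) → Xaaa#[q2]□
Step 6: δ(q2, □) = (q3, a, L) → Xaaa[q3]#a
Step 7: δ(q3, #) = (q3, #, L) → Xaa[q3]a#a
Step 8: δ(q3, a) = (q3, a, L) → Xa[q3]aa#a
Step 9: δ(q3, a) = (q3, a, L) → X[q3]aaa#a
Step 10: δ(q3, a) = (q3, a, L) → [q3]Xaaa#a
Step 11: δ(q3, X) = (q0, a, R) → a[q0]aaa#a
Step 12: δ(q0, a) = (q1, X, R) → aX[q1]aa#a
Step 13: δ(q1, a) = (q1, a, R) → aXa[q1]a#a
Step 14: δ(q1, a) = (q1, a, R) → aXaa[q1]#a
Step 15: δ(q1, #) = (q2, #, R) → aXaa#[q2]a
Step 16: δ(q2, a) = (q2, a, R) → aXaa#a[q2]□
Step 17: δ(q2, □) = (q3, a, L) → aXaa#[q3]aa
Step 18: δ(q3, a) = (q3, a, L) → aXaa[q3]#aa
Step 19: δ(q3, #) = (q3, #, L) → aXa[q3]a#aa
Step 20: δ(q3, a) = (q3, a, L) → aX[q3]aa#aa
Step 21: δ(q3, a) = (q3, a, L) → a[q3]Xaa#aa
Step 22: δ(q3, X) = (q0, a, R) → aa[q0]aa#aa
Step 23: δ(q0, a) = (q1, X, R) → aaX[q1]a#aa
Step 24: δ(q1, a) = (q1, a, R) → aaXa[q1]#aa
Step 25: δ(q1, #) = (q2, #, R) → aaXa#[q2]aa
Step 26: δ(q2, a) = (q2, a, R) → aaXa#a[q2]a
Step 27: δ(q2, a) = (q2, a, R) → aaXa#aa[q2]□
Step 28: δ(q2, □) = (q3, a, L) → aaXa#a[q3]aa
Step 29: δ(q3, a) = (q3, a, L) → aaXa#[q3]aaa
Step 30: δ(q3, a) = (q3, a, L) → aaXa[q3]#aaa
Step 31: δ(q3, #) = (q3, #, L) → aaX[q3]a#aaa
Step 32: δ(q3, a) = (q3, a, L) → aa[q3]Xa#aaa
Step 33: δ(q3, X) = (q0, a, R) → aaa[q0]a#aaa
Step 34: δ(q0, a) = (q1, X, R) → aaaX[q1]#aaa
Step 35: δ(q1, #) = (q2, #, R) → aaaX#[q2]aaa
Step 36: δ(q2, a) = (q2, a, R) → aaaX#a[q2]aa
Step 37: δ(q2, a) = (q2, a, R) → aaaX#aa[q2]a
Step 38: δ(q2, a) = (q2, a, R) → aaaX#aaa[q2]□
Step 39: δ(q2, □) = (q3, a, L) → aaaX#aa[q3]aa
Step 40: δ(q3, a) = (q3, a, L) → aaaX#a[q3]aaa
Step 41: δ(q3, a) = (q3, a, L) → aaaX#[q3]aaaa
Step 42: δ(q3, a) = (q3, a, L) → aaaX[q3]#aaaa
Step 43: δ(q3, #) = (q3, #, L) → aaa[q3]X#aaaa
Step 44: δ(q3, X) = (q0, a, R) → aaaa[q0]#aaaa
Step 45: δ(q0, #) = (q3, #, R) → aaaa#[q3]aaaa
Step 46: δ(q3, a) = (q3, a, L) → aaaa[q3]#aaaa
Step 47: δ(q3, #) = (q3, #, L) → aaa[q3]a#aaaa
Step 48: δ(q3, a) = (q3, a, L) → aa[q3]aa#aaaa
Step 49: δ(q3, a) = (q3, a, L) → a[q3]aaa#aaaa
Step 50: δ(q3, a) = (q3, a, L) → [q3]aaaa#aaaa
Step 51: δ(q3, a) = (q3, a, L) → [q3]□aaaa#aaaa

No transition is defined for δ(q3, □). By convention the machine halts and rejects.

Answer: Reject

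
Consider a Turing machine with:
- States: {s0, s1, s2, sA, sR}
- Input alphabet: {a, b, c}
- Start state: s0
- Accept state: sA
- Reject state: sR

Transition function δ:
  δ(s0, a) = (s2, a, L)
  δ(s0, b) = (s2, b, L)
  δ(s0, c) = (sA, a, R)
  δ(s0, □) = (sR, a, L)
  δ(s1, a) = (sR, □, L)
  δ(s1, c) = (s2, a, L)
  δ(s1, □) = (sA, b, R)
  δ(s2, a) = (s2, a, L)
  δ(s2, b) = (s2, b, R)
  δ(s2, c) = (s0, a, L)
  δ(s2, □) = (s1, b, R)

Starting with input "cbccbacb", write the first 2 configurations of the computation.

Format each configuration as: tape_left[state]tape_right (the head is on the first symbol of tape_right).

Transitions applied:
Step 1: δ(s0, c) = (sA, a, R)

The first 2 configurations are:
[s0]cbccbacb ⊢ a[sA]bccbacb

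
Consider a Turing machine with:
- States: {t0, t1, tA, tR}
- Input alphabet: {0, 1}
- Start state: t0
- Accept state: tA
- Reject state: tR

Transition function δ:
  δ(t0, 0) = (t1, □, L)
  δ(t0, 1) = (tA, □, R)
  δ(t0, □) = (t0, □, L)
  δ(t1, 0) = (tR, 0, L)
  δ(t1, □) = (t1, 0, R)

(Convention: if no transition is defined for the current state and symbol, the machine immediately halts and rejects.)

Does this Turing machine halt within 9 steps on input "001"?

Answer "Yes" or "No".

Execution trace:
Initial: [t0]001
Step 1: δ(t0, 0) = (t1, □, L) → [t1]□□01
Step 2: δ(t1, □) = (t1, 0, R) → 0[t1]□01
Step 3: δ(t1, □) = (t1, 0, R) → 00[t1]01
Step 4: δ(t1, 0) = (tR, 0, L) → 0[tR]001

The machine reaches the reject state tR and halts.
The machine halted after 4 steps (within the 9-step bound).

Answer: Yes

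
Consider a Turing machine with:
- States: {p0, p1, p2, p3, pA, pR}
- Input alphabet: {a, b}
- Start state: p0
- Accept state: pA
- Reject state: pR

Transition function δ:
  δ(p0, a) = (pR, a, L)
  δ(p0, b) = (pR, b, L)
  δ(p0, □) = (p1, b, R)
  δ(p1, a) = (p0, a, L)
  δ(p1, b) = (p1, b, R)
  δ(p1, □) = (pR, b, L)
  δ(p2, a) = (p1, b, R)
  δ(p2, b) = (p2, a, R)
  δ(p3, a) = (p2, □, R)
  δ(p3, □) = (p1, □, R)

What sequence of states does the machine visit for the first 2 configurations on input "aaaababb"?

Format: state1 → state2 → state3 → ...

Execution trace:
Initial: [p0]aaaababb
Step 1: δ(p0, a) = (pR, a, L) → [pR]□aaaababb

The machine reaches the reject state pR and halts.

State sequence: p0 → pR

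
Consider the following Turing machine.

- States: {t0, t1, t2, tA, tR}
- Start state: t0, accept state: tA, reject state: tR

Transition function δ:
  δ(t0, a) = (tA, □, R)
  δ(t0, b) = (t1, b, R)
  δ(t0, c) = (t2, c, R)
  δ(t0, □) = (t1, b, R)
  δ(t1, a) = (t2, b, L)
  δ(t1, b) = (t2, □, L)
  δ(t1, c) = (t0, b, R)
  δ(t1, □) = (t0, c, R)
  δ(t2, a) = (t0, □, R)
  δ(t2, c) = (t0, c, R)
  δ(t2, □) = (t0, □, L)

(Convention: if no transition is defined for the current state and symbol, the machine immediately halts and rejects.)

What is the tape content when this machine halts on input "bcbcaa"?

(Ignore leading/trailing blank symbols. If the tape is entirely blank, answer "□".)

Execution trace:
Initial: [t0]bcbcaa
Step 1: δ(t0, b) = (t1, b, R) → b[t1]cbcaa
Step 2: δ(t1, c) = (t0, b, R) → bb[t0]bcaa
Step 3: δ(t0, b) = (t1, b, R) → bbb[t1]caa
Step 4: δ(t1, c) = (t0, b, R) → bbbb[t0]aa
Step 5: δ(t0, a) = (tA, □, R) → bbbb□[tA]a

The machine reaches the accept state tA and halts.

Final tape (ignoring leading/trailing blanks): bbbb□a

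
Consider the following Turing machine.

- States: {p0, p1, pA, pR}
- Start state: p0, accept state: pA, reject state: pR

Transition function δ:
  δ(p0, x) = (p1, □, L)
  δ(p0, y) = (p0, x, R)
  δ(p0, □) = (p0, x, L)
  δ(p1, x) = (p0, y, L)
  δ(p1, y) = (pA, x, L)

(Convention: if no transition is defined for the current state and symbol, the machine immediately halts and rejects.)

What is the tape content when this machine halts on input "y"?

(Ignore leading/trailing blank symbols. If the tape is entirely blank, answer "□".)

Execution trace:
Initial: [p0]y
Step 1: δ(p0, y) = (p0, x, R) → x[p0]□
Step 2: δ(p0, □) = (p0, x, L) → [p0]xx
Step 3: δ(p0, x) = (p1, □, L) → [p1]□□x

No transition is defined for δ(p1, □). By convention the machine halts and rejects.

Final tape (ignoring leading/trailing blanks): x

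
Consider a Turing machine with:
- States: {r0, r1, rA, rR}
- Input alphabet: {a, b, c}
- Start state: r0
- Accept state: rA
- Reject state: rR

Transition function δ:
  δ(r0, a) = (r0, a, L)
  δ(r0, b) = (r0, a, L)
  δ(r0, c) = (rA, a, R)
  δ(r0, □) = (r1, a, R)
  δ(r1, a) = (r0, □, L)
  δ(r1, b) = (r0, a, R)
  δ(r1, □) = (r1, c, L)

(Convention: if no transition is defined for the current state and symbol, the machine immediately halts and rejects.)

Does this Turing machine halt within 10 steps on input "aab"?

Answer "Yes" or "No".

Execution trace:
Initial: [r0]aab
Step 1: δ(r0, a) = (r0, a, L) → [r0]□aab
Step 2: δ(r0, □) = (r1, a, R) → a[r1]aab
Step 3: δ(r1, a) = (r0, □, L) → [r0]a□ab
Step 4: δ(r0, a) = (r0, a, L) → [r0]□a□ab
Step 5: δ(r0, □) = (r1, a, R) → a[r1]a□ab
Step 6: δ(r1, a) = (r0, □, L) → [r0]a□□ab
Step 7: δ(r0, a) = (r0, a, L) → [r0]□a□□ab
Step 8: δ(r0, □) = (r1, a, R) → a[r1]a□□ab
Step 9: δ(r1, a) = (r0, □, L) → [r0]a□□□ab
Step 10: δ(r0, a) = (r0, a, L) → [r0]□a□□□ab

The machine has not reached a halting state after 10 steps.
The machine did not halt within the 10-step bound.

Answer: No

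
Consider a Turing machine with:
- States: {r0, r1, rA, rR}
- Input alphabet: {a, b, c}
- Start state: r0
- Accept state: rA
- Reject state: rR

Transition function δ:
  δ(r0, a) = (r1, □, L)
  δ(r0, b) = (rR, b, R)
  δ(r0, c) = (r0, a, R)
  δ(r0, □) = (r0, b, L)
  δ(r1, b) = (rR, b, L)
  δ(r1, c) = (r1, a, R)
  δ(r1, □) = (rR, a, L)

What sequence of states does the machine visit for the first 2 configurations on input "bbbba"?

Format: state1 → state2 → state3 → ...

Execution trace:
Initial: [r0]bbbba
Step 1: δ(r0, b) = (rR, b, R) → b[rR]bbba

The machine reaches the reject state rR and halts.

State sequence: r0 → rR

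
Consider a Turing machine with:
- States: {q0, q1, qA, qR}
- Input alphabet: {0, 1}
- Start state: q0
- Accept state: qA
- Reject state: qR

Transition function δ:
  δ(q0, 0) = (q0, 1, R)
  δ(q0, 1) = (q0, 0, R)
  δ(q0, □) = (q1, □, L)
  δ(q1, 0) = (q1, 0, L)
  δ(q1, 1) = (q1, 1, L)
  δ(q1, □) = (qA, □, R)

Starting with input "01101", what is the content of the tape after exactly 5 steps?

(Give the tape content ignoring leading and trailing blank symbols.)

Execution trace:
Initial: [q0]01101
Step 1: δ(q0, 0) = (q0, 1, R) → 1[q0]1101
Step 2: δ(q0, 1) = (q0, 0, R) → 10[q0]101
Step 3: δ(q0, 1) = (q0, 0, R) → 100[q0]01
Step 4: δ(q0, 0) = (q0, 1, R) → 1001[q0]1
Step 5: δ(q0, 1) = (q0, 0, R) → 10010[q0]□

After 5 steps, the tape (ignoring leading/trailing blanks) is: 10010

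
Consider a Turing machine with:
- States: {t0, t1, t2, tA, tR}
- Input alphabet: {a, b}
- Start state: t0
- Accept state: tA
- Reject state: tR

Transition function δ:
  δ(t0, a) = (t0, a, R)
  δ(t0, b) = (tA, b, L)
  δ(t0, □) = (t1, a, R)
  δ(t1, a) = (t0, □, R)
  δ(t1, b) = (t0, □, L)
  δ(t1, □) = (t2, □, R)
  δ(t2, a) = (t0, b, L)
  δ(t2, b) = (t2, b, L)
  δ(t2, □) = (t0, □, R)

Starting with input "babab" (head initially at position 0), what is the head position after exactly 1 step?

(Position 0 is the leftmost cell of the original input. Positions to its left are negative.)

Execution trace (head position shown):
Step 0: [t0]babab  (head at position 0)
Step 1: move left → [tA]□babab  (head at position -1)

After 1 step, the head is at position -1.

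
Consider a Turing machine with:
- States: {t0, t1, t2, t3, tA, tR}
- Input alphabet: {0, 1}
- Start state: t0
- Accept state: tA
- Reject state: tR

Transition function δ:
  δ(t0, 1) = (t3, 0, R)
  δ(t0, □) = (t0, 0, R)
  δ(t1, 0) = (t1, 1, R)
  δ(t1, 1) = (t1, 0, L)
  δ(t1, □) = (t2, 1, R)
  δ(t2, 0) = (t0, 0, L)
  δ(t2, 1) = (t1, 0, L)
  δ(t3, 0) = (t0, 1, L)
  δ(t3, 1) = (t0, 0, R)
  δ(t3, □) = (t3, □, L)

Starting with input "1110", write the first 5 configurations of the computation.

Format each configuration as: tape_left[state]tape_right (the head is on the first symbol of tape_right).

Transitions applied:
Step 1: δ(t0, 1) = (t3, 0, R)
Step 2: δ(t3, 1) = (t0, 0, R)
Step 3: δ(t0, 1) = (t3, 0, R)
Step 4: δ(t3, 0) = (t0, 1, L)

The first 5 configurations are:
[t0]1110 ⊢ 0[t3]110 ⊢ 00[t0]10 ⊢ 000[t3]0 ⊢ 00[t0]01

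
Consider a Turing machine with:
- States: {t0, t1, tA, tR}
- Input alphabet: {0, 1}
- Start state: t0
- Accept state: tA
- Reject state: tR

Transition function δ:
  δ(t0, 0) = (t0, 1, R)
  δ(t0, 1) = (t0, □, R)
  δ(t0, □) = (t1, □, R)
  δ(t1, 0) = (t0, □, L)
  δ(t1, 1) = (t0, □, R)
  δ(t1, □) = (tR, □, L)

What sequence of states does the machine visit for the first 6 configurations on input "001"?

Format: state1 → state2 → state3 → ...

Execution trace:
Initial: [t0]001
Step 1: δ(t0, 0) = (t0, 1, R) → 1[t0]01
Step 2: δ(t0, 0) = (t0, 1, R) → 11[t0]1
Step 3: δ(t0, 1) = (t0, □, R) → 11□[t0]□
Step 4: δ(t0, □) = (t1, □, R) → 11□□[t1]□
Step 5: δ(t1, □) = (tR, □, L) → 11□[tR]□□

The machine reaches the reject state tR and halts.

State sequence: t0 → t0 → t0 → t0 → t1 → tR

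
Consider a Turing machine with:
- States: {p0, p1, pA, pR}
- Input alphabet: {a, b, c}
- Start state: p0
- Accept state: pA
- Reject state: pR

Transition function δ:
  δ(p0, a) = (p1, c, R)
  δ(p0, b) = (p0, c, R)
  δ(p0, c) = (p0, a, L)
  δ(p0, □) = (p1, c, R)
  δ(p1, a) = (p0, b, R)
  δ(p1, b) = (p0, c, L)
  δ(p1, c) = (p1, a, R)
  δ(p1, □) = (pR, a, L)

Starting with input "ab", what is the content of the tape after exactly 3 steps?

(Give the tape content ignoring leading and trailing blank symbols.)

Execution trace:
Initial: [p0]ab
Step 1: δ(p0, a) = (p1, c, R) → c[p1]b
Step 2: δ(p1, b) = (p0, c, L) → [p0]cc
Step 3: δ(p0, c) = (p0, a, L) → [p0]□ac

After 3 steps, the tape (ignoring leading/trailing blanks) is: ac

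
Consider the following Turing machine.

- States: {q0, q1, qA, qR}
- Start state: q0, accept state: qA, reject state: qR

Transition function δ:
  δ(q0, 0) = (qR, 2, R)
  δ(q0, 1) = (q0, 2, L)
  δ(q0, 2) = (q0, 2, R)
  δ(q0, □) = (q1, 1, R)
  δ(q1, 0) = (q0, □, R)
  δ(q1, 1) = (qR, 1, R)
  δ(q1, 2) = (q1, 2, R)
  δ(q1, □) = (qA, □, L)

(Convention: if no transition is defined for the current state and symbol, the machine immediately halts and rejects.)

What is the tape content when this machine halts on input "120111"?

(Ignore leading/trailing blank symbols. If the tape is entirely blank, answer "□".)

Execution trace:
Initial: [q0]120111
Step 1: δ(q0, 1) = (q0, 2, L) → [q0]□220111
Step 2: δ(q0, □) = (q1, 1, R) → 1[q1]220111
Step 3: δ(q1, 2) = (q1, 2, R) → 12[q1]20111
Step 4: δ(q1, 2) = (q1, 2, R) → 122[q1]0111
Step 5: δ(q1, 0) = (q0, □, R) → 122□[q0]111
Step 6: δ(q0, 1) = (q0, 2, L) → 122[q0]□211
Step 7: δ(q0, □) = (q1, 1, R) → 1221[q1]211
Step 8: δ(q1, 2) = (q1, 2, R) → 12212[q1]11
Step 9: δ(q1, 1) = (qR, 1, R) → 122121[qR]1

The machine reaches the reject state qR and halts.

Final tape (ignoring leading/trailing blanks): 1221211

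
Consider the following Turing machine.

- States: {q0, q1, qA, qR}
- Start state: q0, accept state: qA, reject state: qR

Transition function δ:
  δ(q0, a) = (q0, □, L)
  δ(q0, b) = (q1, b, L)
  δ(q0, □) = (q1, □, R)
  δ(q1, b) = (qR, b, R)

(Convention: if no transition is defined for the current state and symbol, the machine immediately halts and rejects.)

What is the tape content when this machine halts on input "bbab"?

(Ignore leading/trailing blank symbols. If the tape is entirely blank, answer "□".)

Execution trace:
Initial: [q0]bbab
Step 1: δ(q0, b) = (q1, b, L) → [q1]□bbab

No transition is defined for δ(q1, □). By convention the machine halts and rejects.

Final tape (ignoring leading/trailing blanks): bbab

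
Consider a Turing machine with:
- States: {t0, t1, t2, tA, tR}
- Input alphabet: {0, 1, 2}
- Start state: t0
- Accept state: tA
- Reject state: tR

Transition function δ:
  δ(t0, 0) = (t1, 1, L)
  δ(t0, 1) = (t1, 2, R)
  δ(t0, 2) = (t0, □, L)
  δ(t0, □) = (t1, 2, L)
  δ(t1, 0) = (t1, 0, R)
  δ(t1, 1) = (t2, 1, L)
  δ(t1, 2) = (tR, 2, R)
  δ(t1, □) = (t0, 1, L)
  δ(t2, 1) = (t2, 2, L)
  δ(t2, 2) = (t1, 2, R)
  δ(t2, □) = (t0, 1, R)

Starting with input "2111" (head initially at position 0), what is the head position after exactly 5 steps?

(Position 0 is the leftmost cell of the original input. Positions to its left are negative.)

Execution trace (head position shown):
Step 0: [t0]2111  (head at position 0)
Step 1: move left → [t0]□□111  (head at position -1)
Step 2: move left → [t1]□2□111  (head at position -2)
Step 3: move left → [t0]□12□111  (head at position -3)
Step 4: move left → [t1]□212□111  (head at position -4)
Step 5: move left → [t0]□1212□111  (head at position -5)

After 5 steps, the head is at position -5.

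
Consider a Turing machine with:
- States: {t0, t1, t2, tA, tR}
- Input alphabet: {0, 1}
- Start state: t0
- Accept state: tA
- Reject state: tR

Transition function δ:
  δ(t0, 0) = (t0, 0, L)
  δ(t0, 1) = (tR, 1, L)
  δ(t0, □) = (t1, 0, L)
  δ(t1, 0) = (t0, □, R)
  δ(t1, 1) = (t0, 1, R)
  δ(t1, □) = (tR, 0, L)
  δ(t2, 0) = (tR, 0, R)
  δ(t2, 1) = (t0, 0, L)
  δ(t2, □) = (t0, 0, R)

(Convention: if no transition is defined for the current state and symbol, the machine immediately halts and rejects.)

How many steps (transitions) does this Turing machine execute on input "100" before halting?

Execution trace:
Initial: [t0]100
Step 1: δ(t0, 1) = (tR, 1, L) → [tR]□100

The machine reaches the reject state tR and halts.

The machine executed 1 step before halting.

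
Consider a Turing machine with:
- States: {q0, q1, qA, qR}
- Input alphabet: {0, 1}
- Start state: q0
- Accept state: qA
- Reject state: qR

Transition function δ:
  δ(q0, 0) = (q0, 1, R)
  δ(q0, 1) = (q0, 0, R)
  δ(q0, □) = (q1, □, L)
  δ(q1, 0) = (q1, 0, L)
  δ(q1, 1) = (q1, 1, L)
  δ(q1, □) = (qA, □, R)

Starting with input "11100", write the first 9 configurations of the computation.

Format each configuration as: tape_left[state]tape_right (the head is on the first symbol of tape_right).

Transitions applied:
Step 1: δ(q0, 1) = (q0, 0, R)
Step 2: δ(q0, 1) = (q0, 0, R)
Step 3: δ(q0, 1) = (q0, 0, R)
Step 4: δ(q0, 0) = (q0, 1, R)
Step 5: δ(q0, 0) = (q0, 1, R)
Step 6: δ(q0, □) = (q1, □, L)
Step 7: δ(q1, 1) = (q1, 1, L)
Step 8: δ(q1, 1) = (q1, 1, L)

The first 9 configurations are:
[q0]11100 ⊢ 0[q0]1100 ⊢ 00[q0]100 ⊢ 000[q0]00 ⊢ 0001[q0]0 ⊢ 00011[q0]□ ⊢ 0001[q1]1□ ⊢ 000[q1]11□ ⊢ 00[q1]011□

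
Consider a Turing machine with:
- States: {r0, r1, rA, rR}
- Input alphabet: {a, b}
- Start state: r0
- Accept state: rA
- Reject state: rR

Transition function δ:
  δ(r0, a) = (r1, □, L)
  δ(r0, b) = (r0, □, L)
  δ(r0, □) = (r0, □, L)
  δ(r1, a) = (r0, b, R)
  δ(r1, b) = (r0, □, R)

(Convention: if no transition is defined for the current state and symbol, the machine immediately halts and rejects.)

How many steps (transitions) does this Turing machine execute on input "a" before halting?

Execution trace:
Initial: [r0]a
Step 1: δ(r0, a) = (r1, □, L) → [r1]□□

No transition is defined for δ(r1, □). By convention the machine halts and rejects.

The machine executed 1 step before halting.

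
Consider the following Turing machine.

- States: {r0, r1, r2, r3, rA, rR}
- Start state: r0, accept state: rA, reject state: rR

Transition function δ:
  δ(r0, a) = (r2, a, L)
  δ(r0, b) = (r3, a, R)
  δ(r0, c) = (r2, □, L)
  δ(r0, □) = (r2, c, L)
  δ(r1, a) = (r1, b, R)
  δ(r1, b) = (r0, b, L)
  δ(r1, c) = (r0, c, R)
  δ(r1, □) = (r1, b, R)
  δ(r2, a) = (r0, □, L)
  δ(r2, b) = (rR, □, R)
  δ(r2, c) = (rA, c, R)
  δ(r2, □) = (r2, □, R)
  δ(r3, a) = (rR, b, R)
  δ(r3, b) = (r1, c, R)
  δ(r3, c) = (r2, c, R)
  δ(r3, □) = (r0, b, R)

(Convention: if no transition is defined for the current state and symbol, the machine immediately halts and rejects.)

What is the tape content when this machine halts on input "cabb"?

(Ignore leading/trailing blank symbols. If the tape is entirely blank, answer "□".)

Execution trace:
Initial: [r0]cabb
Step 1: δ(r0, c) = (r2, □, L) → [r2]□□abb
Step 2: δ(r2, □) = (r2, □, R) → □[r2]□abb
Step 3: δ(r2, □) = (r2, □, R) → □□[r2]abb
Step 4: δ(r2, a) = (r0, □, L) → □[r0]□□bb
Step 5: δ(r0, □) = (r2, c, L) → [r2]□c□bb
Step 6: δ(r2, □) = (r2, □, R) → □[r2]c□bb
Step 7: δ(r2, c) = (rA, c, R) → □c[rA]□bb

The machine reaches the accept state rA and halts.

Final tape (ignoring leading/trailing blanks): c□bb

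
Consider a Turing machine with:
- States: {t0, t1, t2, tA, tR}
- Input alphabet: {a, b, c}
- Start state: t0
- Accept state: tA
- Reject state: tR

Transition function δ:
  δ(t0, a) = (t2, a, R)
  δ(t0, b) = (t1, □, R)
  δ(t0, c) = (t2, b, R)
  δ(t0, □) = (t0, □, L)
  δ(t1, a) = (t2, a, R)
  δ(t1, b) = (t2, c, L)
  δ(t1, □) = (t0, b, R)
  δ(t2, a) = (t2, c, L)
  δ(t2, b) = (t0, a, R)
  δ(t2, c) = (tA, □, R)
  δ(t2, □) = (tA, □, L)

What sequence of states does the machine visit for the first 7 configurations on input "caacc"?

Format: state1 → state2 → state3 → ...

Execution trace:
Initial: [t0]caacc
Step 1: δ(t0, c) = (t2, b, R) → b[t2]aacc
Step 2: δ(t2, a) = (t2, c, L) → [t2]bcacc
Step 3: δ(t2, b) = (t0, a, R) → a[t0]cacc
Step 4: δ(t0, c) = (t2, b, R) → ab[t2]acc
Step 5: δ(t2, a) = (t2, c, L) → a[t2]bccc
Step 6: δ(t2, b) = (t0, a, R) → aa[t0]ccc

State sequence: t0 → t2 → t2 → t0 → t2 → t2 → t0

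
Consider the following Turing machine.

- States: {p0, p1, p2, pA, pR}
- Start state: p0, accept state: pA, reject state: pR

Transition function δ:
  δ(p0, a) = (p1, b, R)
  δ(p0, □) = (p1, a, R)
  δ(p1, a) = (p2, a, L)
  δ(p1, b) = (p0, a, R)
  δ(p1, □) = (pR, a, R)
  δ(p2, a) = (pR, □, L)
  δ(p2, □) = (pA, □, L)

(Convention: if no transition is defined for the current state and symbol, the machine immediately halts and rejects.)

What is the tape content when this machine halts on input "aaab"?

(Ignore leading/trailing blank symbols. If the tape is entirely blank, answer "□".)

Execution trace:
Initial: [p0]aaab
Step 1: δ(p0, a) = (p1, b, R) → b[p1]aab
Step 2: δ(p1, a) = (p2, a, L) → [p2]baab

No transition is defined for δ(p2, b). By convention the machine halts and rejects.

Final tape (ignoring leading/trailing blanks): baab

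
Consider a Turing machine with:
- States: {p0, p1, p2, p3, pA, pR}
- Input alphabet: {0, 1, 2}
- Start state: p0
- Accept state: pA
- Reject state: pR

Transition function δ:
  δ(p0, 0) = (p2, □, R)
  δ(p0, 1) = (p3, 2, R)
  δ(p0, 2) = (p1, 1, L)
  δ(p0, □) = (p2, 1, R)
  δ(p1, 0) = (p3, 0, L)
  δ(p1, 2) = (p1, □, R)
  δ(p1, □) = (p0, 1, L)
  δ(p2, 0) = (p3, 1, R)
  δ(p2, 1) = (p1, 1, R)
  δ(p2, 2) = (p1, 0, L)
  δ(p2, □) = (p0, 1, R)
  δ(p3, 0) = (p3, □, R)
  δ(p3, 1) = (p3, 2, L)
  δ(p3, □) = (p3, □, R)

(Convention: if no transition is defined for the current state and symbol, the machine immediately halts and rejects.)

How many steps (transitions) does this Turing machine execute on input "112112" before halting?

Execution trace:
Initial: [p0]112112
Step 1: δ(p0, 1) = (p3, 2, R) → 2[p3]12112
Step 2: δ(p3, 1) = (p3, 2, L) → [p3]222112

No transition is defined for δ(p3, 2). By convention the machine halts and rejects.

The machine executed 2 steps before halting.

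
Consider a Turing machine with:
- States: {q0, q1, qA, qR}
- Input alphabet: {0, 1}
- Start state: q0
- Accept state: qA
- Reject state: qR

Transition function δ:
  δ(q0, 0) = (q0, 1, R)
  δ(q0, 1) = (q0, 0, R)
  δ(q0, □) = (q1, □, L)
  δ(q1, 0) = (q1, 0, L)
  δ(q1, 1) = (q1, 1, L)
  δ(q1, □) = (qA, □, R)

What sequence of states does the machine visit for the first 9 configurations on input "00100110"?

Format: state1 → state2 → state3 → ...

Execution trace:
Initial: [q0]00100110
Step 1: δ(q0, 0) = (q0, 1, R) → 1[q0]0100110
Step 2: δ(q0, 0) = (q0, 1, R) → 11[q0]100110
Step 3: δ(q0, 1) = (q0, 0, R) → 110[q0]00110
Step 4: δ(q0, 0) = (q0, 1, R) → 1101[q0]0110
Step 5: δ(q0, 0) = (q0, 1, R) → 11011[q0]110
Step 6: δ(q0, 1) = (q0, 0, R) → 110110[q0]10
Step 7: δ(q0, 1) = (q0, 0, R) → 1101100[q0]0
Step 8: δ(q0, 0) = (q0, 1, R) → 11011001[q0]□

State sequence: q0 → q0 → q0 → q0 → q0 → q0 → q0 → q0 → q0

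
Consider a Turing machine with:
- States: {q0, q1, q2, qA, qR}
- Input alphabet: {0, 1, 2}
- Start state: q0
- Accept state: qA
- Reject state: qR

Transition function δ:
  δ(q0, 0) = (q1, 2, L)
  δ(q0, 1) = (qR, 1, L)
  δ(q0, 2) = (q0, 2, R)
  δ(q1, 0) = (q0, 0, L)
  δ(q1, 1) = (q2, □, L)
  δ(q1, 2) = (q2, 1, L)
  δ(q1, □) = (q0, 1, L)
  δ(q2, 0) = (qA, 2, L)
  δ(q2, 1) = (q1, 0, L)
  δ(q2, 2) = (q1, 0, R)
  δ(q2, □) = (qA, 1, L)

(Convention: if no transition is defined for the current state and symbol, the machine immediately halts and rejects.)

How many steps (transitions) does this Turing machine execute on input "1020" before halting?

Execution trace:
Initial: [q0]1020
Step 1: δ(q0, 1) = (qR, 1, L) → [qR]□1020

The machine reaches the reject state qR and halts.

The machine executed 1 step before halting.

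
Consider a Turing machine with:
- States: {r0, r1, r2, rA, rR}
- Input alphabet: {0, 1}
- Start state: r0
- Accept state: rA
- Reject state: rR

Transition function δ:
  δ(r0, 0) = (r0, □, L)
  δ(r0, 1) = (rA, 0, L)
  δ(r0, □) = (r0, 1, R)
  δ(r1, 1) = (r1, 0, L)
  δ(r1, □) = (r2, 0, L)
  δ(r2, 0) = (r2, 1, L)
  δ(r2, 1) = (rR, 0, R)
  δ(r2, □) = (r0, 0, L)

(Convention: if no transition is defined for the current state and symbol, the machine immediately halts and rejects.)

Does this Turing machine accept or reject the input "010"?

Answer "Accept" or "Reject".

Execution trace:
Initial: [r0]010
Step 1: δ(r0, 0) = (r0, □, L) → [r0]□□10
Step 2: δ(r0, □) = (r0, 1, R) → 1[r0]□10
Step 3: δ(r0, □) = (r0, 1, R) → 11[r0]10
Step 4: δ(r0, 1) = (rA, 0, L) → 1[rA]100

The machine reaches the accept state rA and halts.

Answer: Accept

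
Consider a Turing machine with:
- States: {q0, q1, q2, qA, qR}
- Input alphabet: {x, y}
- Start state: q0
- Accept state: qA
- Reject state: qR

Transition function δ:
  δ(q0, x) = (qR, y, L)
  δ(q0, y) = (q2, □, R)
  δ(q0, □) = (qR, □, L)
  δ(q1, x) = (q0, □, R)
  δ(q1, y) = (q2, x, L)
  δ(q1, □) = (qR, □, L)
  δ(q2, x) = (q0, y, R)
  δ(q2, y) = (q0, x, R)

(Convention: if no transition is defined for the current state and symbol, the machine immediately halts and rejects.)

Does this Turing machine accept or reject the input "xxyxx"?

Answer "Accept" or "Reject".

Execution trace:
Initial: [q0]xxyxx
Step 1: δ(q0, x) = (qR, y, L) → [qR]□yxyxx

The machine reaches the reject state qR and halts.

Answer: Reject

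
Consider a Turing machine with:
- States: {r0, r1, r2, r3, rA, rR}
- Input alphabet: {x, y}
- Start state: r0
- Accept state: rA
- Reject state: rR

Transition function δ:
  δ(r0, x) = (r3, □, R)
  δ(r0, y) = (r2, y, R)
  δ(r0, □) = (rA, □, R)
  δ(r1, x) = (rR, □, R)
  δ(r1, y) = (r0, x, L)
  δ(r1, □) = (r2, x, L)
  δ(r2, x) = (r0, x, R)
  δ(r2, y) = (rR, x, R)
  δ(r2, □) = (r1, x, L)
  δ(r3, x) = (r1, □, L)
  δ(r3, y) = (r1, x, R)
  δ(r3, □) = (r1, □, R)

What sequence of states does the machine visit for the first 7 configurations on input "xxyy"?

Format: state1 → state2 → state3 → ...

Execution trace:
Initial: [r0]xxyy
Step 1: δ(r0, x) = (r3, □, R) → □[r3]xyy
Step 2: δ(r3, x) = (r1, □, L) → [r1]□□yy
Step 3: δ(r1, □) = (r2, x, L) → [r2]□x□yy
Step 4: δ(r2, □) = (r1, x, L) → [r1]□xx□yy
Step 5: δ(r1, □) = (r2, x, L) → [r2]□xxx□yy
Step 6: δ(r2, □) = (r1, x, L) → [r1]□xxxx□yy

State sequence: r0 → r3 → r1 → r2 → r1 → r2 → r1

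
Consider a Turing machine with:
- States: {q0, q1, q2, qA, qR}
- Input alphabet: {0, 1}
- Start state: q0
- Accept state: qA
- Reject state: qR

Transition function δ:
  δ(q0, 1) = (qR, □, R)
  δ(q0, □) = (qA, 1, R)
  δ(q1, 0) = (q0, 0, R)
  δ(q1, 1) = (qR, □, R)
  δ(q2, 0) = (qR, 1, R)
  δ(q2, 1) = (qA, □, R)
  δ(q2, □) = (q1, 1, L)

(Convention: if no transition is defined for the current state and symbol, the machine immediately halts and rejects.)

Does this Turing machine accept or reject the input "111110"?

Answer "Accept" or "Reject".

Execution trace:
Initial: [q0]111110
Step 1: δ(q0, 1) = (qR, □, R) → □[qR]11110

The machine reaches the reject state qR and halts.

Answer: Reject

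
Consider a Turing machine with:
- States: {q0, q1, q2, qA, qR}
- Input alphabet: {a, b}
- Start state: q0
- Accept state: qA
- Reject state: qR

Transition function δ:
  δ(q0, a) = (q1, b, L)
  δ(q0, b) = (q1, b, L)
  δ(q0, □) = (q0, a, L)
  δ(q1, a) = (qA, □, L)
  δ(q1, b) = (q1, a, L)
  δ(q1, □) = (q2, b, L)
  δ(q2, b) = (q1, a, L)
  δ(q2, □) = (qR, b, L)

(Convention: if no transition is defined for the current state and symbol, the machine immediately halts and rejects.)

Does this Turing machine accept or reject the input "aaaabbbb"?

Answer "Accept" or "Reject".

Execution trace:
Initial: [q0]aaaabbbb
Step 1: δ(q0, a) = (q1, b, L) → [q1]□baaabbbb
Step 2: δ(q1, □) = (q2, b, L) → [q2]□bbaaabbbb
Step 3: δ(q2, □) = (qR, b, L) → [qR]□bbbaaabbbb

The machine reaches the reject state qR and halts.

Answer: Reject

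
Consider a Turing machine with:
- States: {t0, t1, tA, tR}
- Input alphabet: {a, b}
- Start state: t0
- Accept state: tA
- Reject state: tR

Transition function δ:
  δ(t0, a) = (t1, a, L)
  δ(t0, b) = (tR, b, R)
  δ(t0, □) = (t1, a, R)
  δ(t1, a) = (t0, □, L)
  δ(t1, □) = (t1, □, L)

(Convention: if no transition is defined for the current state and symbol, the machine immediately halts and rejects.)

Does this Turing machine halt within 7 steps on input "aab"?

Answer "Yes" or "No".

Execution trace:
Initial: [t0]aab
Step 1: δ(t0, a) = (t1, a, L) → [t1]□aab
Step 2: δ(t1, □) = (t1, □, L) → [t1]□□aab
Step 3: δ(t1, □) = (t1, □, L) → [t1]□□□aab
Step 4: δ(t1, □) = (t1, □, L) → [t1]□□□□aab
Step 5: δ(t1, □) = (t1, □, L) → [t1]□□□□□aab
Step 6: δ(t1, □) = (t1, □, L) → [t1]□□□□□□aab
Step 7: δ(t1, □) = (t1, □, L) → [t1]□□□□□□□aab

The machine has not reached a halting state after 7 steps.
The machine did not halt within the 7-step bound.

Answer: No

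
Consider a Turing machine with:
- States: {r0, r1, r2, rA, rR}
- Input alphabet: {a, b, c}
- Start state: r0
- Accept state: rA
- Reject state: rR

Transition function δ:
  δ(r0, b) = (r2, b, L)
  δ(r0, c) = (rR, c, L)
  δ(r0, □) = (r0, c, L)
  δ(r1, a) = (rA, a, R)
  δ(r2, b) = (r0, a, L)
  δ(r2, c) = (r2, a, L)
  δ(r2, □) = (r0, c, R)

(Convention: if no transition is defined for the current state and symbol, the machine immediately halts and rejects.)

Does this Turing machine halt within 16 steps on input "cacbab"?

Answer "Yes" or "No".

Execution trace:
Initial: [r0]cacbab
Step 1: δ(r0, c) = (rR, c, L) → [rR]□cacbab

The machine reaches the reject state rR and halts.
The machine halted after 1 step (within the 16-step bound).

Answer: Yes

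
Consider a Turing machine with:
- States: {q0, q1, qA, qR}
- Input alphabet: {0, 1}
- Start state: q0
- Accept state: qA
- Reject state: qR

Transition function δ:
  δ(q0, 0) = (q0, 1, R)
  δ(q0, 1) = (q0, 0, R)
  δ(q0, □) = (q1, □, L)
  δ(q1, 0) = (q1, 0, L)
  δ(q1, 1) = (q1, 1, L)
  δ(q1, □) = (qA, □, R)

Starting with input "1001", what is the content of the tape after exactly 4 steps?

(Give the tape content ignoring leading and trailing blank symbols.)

Execution trace:
Initial: [q0]1001
Step 1: δ(q0, 1) = (q0, 0, R) → 0[q0]001
Step 2: δ(q0, 0) = (q0, 1, R) → 01[q0]01
Step 3: δ(q0, 0) = (q0, 1, R) → 011[q0]1
Step 4: δ(q0, 1) = (q0, 0, R) → 0110[q0]□

After 4 steps, the tape (ignoring leading/trailing blanks) is: 0110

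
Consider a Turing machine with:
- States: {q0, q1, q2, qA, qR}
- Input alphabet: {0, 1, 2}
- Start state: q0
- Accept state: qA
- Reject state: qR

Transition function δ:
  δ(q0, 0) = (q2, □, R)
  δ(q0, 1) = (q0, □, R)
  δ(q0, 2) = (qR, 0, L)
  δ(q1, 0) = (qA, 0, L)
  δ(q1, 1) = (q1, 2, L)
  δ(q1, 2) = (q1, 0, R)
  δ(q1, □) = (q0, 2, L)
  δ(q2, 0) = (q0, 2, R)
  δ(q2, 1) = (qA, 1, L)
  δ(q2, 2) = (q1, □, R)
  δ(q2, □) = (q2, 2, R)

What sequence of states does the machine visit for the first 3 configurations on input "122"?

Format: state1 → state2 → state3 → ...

Execution trace:
Initial: [q0]122
Step 1: δ(q0, 1) = (q0, □, R) → □[q0]22
Step 2: δ(q0, 2) = (qR, 0, L) → [qR]□02

The machine reaches the reject state qR and halts.

State sequence: q0 → q0 → qR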